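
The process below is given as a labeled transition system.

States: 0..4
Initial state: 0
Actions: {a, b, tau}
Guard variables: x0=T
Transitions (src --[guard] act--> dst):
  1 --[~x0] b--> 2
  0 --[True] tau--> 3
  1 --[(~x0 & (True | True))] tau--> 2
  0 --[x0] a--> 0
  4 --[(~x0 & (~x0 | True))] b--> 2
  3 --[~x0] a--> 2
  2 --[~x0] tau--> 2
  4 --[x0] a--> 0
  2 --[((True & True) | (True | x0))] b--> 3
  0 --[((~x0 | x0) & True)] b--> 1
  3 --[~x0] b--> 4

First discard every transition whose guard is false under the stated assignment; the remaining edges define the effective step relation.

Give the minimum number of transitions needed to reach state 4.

Answer: UNREACHABLE

Trace:
Breadth-first toward 4:
  Layer 0: {0}
  Layer 1: {1,3}
4 never appears.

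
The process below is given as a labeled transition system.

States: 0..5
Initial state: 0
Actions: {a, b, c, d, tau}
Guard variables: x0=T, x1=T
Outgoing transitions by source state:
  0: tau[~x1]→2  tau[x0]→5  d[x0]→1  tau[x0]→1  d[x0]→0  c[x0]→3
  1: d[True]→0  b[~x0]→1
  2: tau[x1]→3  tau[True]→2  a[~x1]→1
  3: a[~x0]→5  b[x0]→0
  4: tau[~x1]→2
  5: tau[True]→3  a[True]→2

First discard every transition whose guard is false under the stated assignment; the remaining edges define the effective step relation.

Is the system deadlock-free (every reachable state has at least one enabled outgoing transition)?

Answer: DEADLOCK-FREE

Working:
Reachable = {0,1,2,3,5}
  0: c→3  d→0  d→1  tau→1  tau→5  [deg 5]
  1: d→0  [deg 1]
  2: tau→2  tau→3  [deg 2]
  3: b→0  [deg 1]
  5: a→2  tau→3  [deg 2]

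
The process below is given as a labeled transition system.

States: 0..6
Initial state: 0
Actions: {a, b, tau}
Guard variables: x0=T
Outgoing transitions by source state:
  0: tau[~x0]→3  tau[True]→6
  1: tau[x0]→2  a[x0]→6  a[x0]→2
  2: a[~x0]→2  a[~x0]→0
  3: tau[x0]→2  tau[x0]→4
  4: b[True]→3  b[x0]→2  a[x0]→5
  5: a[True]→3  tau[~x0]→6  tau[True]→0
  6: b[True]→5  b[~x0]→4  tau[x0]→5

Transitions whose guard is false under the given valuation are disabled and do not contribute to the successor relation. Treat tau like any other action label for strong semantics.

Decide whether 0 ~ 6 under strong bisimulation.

Answer: NOT BISIMILAR

Analysis:
Compute ~ classes (split until stable):
  P[0] = {{0,1,2,3,4,5,6}}
  P[1] = {{0,3},{1,5},{2},{4},{6}}
  P[2] = {{0},{1},{2},{3},{4},{5},{6}}
7 equivalence class(es) (converged in 3)
[0]={0}  [6]={6}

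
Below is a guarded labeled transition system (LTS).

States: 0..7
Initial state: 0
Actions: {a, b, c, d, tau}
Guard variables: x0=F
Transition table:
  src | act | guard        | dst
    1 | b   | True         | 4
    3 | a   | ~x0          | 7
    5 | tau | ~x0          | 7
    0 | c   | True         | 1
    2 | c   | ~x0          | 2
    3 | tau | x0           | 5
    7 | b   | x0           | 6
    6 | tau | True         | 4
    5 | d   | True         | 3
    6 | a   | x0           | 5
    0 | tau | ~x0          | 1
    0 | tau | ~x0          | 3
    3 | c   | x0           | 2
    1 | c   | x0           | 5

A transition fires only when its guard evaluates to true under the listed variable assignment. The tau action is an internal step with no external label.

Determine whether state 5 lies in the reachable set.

Guard filter leaves 9 enabled edge(s).
depth 0: {0}
depth 1: {1,3}  cumulative {0,1,3}
depth 2: {4,7}  cumulative {0,1,3,4,7}
Reachable = {0,1,3,4,7}

Answer: UNREACHABLE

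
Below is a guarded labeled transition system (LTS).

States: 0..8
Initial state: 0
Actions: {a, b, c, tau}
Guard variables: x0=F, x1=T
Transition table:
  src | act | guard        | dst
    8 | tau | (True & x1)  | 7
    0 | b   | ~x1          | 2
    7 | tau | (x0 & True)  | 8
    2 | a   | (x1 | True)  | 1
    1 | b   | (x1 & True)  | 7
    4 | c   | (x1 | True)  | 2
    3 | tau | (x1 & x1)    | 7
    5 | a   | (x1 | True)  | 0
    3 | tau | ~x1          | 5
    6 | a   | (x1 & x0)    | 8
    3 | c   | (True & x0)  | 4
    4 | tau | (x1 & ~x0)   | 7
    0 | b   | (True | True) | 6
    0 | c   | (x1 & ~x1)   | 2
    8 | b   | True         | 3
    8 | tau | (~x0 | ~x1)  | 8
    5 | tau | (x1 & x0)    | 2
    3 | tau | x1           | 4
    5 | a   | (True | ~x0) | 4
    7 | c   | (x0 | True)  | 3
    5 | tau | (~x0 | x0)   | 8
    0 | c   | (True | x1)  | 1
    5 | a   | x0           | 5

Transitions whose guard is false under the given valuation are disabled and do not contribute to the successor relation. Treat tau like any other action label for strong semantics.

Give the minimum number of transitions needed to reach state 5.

Answer: UNREACHABLE

Working:
Layered search for 5:
  depth 0: {0}
  depth 1: {1,6}
  depth 2: {7}
  depth 3: {3}
  depth 4: {4}
  depth 5: {2}
5 never appears.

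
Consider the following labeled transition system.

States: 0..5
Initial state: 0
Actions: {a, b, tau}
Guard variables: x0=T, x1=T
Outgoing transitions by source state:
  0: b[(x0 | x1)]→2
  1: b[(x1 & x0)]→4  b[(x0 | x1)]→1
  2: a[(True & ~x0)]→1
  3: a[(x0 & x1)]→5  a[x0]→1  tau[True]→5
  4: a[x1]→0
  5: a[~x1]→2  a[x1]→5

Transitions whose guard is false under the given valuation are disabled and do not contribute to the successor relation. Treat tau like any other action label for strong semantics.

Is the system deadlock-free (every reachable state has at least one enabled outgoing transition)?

Answer: DEADLOCK at state 2

Analysis:
Reachable = {0,2}
  0: b→2  [deg 1]
  2: ∅  [deadlock]
Path to 2: b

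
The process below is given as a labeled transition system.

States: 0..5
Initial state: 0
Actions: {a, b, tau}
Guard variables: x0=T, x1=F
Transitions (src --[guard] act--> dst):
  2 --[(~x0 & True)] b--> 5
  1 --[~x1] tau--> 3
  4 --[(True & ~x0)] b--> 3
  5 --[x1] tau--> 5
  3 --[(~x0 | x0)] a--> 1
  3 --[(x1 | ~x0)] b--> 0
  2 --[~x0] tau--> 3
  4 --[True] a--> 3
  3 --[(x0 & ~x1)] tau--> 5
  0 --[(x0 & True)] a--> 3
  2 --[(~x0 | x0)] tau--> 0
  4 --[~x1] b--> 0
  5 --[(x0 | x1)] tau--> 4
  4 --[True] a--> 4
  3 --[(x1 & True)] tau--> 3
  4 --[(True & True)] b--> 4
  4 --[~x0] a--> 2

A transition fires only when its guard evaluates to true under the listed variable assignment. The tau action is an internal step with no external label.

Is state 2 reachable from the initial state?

10 transition(s) survive guard evaluation.
Layer 0: {0}
Layer 1: {3}  now seen {0,3}
Layer 2: {1,5}  now seen {0,1,3,5}
Layer 3: {4}  now seen {0,1,3,4,5}
Reach set: {0,1,3,4,5}

Answer: UNREACHABLE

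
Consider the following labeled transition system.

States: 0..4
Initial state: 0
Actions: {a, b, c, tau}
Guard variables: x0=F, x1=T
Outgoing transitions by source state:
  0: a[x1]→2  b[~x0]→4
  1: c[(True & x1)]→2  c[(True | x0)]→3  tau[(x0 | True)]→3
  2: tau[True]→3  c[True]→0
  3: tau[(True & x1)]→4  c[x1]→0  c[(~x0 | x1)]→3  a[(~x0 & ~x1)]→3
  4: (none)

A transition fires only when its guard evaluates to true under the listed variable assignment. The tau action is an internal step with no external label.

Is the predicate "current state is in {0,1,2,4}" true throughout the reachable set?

Answer: INVARIANT VIOLATED at state 3

Working:
Allowed set {0,1,2,4}
R = {0,2,3,4}
  0: safe
  2: safe
  3: VIOLATES
  4: safe
witness against invariant: a·tau → 3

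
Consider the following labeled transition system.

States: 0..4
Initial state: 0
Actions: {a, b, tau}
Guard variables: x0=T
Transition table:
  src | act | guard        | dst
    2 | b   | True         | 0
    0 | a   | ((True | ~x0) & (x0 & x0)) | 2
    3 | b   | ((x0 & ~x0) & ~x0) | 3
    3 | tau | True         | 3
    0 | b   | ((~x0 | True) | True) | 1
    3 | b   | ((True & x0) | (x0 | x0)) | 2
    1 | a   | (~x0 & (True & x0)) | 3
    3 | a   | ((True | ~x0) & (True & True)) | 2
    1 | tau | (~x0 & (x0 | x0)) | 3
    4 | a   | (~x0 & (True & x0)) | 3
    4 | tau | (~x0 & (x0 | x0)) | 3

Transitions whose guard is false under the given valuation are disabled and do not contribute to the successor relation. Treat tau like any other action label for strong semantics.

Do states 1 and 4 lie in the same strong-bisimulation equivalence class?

Refine partition for ~:
  π0 = {{0,1,2,3,4}}
  π1 = {{0},{1,4},{2},{3}}
Fixed point at round 2; 4 class(es).
[1]={1,4}  [4]={1,4}

Answer: BISIMILAR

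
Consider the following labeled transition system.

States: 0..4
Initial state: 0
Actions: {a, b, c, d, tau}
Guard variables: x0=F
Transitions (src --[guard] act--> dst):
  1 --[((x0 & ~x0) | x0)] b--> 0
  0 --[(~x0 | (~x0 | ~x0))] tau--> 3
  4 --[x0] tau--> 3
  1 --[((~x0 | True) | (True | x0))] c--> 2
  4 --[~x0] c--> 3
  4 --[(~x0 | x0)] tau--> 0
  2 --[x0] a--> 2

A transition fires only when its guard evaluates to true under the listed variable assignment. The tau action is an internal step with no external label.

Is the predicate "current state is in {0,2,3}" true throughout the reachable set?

Answer: INVARIANT HOLDS

Analysis:
Inv-set: {0,2,3}
R = {0,3}
  0: ✓
  3: ✓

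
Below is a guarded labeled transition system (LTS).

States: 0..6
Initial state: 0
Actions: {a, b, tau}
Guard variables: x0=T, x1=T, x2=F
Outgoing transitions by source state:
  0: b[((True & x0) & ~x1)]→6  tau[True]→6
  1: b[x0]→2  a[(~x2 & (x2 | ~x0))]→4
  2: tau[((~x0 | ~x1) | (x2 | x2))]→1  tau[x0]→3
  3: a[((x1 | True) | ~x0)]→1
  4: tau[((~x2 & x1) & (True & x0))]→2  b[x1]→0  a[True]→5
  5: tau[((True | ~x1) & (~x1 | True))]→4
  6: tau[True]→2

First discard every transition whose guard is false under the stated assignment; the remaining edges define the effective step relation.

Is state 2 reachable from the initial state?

Answer: REACHABLE

Analysis:
Guard filter leaves 9 enabled edge(s).
L0 = {0}
L1 = {6}  total {0,6}
L2 = {2}  total {0,2,6}
L3 = {3}  total {0,2,3,6}
L4 = {1}  total {0,1,2,3,6}
Reach set: {0,1,2,3,6}
Path to 2: tau·tau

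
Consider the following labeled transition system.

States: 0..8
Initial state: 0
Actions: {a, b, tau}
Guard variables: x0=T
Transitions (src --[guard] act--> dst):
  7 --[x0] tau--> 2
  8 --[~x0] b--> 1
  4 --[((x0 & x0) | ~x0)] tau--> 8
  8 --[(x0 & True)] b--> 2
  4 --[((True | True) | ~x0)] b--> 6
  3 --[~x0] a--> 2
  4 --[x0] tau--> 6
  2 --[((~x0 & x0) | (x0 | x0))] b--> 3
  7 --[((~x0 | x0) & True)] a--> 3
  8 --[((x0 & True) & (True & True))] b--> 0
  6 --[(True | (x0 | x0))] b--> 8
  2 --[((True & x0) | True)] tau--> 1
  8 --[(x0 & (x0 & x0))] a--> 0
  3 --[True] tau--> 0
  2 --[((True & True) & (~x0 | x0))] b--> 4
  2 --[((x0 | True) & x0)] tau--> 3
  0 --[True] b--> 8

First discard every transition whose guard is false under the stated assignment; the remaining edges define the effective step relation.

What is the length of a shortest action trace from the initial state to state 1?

Answer: 3

Analysis:
Breadth-first toward 1:
  Layer 0: {0}
  Layer 1: {8}
  Layer 2: {2}
  Layer 3: {1,3,4}
depth(1)=3, e.g. b·b·tau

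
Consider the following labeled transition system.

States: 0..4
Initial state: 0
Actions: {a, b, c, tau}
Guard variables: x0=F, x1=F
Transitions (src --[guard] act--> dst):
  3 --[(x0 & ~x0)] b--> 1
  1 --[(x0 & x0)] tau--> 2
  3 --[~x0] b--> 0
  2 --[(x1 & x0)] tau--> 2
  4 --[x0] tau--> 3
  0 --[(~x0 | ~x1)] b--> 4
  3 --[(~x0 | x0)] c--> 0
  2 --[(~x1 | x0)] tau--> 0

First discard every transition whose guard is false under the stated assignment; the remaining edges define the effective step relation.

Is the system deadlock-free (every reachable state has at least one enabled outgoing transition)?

R = {0,4}
  0: b→4  [1 exit(s)]
  4: ∅  [deadlock]
witness 4: b

Answer: DEADLOCK at state 4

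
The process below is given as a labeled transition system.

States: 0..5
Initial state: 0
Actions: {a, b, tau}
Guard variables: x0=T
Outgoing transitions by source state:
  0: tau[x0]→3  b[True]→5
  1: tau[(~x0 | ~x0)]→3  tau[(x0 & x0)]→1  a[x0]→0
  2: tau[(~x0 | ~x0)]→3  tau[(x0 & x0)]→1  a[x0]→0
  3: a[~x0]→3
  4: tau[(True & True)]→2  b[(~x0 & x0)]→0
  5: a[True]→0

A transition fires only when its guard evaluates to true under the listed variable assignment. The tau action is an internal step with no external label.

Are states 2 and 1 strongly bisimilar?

Answer: BISIMILAR

Analysis:
Compute ~ classes (split until stable):
  π0 = {{0,1,2,3,4,5}}
  π1 = {{0},{1,2},{3},{4},{5}}
Fixed point at round 2; 5 class(es).
2∈{1,2}, 1∈{1,2}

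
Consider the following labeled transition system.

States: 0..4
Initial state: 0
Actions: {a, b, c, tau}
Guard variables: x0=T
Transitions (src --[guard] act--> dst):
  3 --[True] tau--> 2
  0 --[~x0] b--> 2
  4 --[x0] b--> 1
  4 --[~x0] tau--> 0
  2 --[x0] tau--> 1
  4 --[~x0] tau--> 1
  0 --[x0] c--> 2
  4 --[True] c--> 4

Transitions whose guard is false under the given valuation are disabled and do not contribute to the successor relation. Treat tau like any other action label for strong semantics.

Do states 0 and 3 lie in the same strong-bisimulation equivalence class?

Compute ~ classes (split until stable):
  π0 = {{0,1,2,3,4}}
  π1 = {{0},{1},{2,3},{4}}
  π2 = {{0},{1},{2},{3},{4}}
5 equivalence class(es) (converged in 3)
class of 0: {0}; class of 3: {3}

Answer: NOT BISIMILAR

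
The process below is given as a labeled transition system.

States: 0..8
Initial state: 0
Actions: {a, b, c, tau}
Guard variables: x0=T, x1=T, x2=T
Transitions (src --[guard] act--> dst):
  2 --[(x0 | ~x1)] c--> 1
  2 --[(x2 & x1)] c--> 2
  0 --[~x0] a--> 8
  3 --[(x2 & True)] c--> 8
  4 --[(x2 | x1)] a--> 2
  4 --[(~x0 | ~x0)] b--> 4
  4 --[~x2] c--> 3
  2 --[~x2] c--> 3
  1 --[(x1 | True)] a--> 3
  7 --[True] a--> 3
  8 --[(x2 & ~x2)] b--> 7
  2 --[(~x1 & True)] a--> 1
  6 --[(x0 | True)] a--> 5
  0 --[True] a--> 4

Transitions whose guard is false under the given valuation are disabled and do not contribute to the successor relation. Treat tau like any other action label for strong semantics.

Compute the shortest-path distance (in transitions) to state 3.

Answer: 4

Analysis:
BFS to 3:
  L0 = {0}
  L1 = {4}
  L2 = {2}
  L3 = {1}
  L4 = {3}
3 enters at depth 4; path a·a·c·a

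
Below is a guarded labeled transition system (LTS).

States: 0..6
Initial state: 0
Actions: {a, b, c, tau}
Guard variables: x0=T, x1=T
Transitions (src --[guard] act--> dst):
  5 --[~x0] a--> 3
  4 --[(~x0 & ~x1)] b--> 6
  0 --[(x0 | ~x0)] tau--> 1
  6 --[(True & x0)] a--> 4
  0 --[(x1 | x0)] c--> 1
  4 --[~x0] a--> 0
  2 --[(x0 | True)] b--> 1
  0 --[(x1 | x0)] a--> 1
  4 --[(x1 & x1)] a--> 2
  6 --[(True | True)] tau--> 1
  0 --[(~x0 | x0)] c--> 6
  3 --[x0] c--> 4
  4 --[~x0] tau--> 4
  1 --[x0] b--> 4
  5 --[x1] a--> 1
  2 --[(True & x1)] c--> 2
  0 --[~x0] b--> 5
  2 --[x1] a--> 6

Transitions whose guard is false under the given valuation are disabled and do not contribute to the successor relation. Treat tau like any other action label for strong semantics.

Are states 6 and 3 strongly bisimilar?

Answer: NOT BISIMILAR

Trace:
Compute ~ classes (split until stable):
  round 0: {{0,1,2,3,4,5,6}}
  round 1: {{0},{1},{2},{3},{4,5},{6}}
  round 2: {{0},{1},{2},{3},{4},{5},{6}}
stable after 3 split(s): 7 block(s)
[6]={6}  [3]={3}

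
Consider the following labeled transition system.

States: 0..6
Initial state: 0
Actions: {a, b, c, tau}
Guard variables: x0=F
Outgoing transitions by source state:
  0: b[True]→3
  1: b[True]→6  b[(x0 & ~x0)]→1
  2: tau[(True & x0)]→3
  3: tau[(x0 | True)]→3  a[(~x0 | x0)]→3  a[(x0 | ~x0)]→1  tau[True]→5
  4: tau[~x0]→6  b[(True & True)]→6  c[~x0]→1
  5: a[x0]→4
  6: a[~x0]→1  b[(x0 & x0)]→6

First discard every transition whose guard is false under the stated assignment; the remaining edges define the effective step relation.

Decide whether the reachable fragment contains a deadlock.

Reach set: {0,1,3,5,6}
  0: b→3  [1 exit(s)]
  1: b→6  [1 exit(s)]
  3: a→1  a→3  tau→3  tau→5  [4 exit(s)]
  5: ∅  [STUCK]
  6: a→1  [1 exit(s)]
witness 5: b·tau

Answer: DEADLOCK at state 5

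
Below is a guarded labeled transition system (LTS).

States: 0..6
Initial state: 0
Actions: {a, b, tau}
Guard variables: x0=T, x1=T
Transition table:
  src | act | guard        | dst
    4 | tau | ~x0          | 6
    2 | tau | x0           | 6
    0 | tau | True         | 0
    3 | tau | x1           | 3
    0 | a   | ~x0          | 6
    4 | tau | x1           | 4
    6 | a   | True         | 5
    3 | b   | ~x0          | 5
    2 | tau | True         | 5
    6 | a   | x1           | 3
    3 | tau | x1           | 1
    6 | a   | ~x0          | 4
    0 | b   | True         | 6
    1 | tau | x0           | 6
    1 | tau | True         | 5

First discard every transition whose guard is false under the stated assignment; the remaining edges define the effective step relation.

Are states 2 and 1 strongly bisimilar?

Answer: BISIMILAR

Analysis:
Refine partition for ~:
  round 0: {{0,1,2,3,4,5,6}}
  round 1: {{0},{1,2,3,4},{5},{6}}
  round 2: {{0},{1,2},{3,4},{5},{6}}
  round 3: {{0},{1,2},{3},{4},{5},{6}}
Fixed point at round 4; 6 class(es).
2∈{1,2}, 1∈{1,2}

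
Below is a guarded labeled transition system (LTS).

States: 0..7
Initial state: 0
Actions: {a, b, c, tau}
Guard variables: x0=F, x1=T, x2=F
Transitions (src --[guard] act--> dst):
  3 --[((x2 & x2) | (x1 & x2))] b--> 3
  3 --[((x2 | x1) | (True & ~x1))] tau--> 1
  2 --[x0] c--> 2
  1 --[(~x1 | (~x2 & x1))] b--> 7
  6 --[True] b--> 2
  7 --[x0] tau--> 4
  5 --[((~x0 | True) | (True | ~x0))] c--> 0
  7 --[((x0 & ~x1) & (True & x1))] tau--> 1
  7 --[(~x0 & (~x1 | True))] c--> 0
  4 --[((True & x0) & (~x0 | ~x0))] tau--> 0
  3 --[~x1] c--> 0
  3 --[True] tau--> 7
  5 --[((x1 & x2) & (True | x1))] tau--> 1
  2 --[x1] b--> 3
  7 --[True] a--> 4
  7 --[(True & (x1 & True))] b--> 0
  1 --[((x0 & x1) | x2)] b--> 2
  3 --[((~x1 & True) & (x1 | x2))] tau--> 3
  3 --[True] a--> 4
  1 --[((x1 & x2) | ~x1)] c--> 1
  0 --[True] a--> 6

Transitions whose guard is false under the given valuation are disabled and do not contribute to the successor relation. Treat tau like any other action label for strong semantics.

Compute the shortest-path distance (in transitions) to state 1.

Answer: 4

Analysis:
Layered search for 1:
  L0 = {0}
  L1 = {6}
  L2 = {2}
  L3 = {3}
  L4 = {1,4,7}
first hit 1 at d=4 via a·b·b·tau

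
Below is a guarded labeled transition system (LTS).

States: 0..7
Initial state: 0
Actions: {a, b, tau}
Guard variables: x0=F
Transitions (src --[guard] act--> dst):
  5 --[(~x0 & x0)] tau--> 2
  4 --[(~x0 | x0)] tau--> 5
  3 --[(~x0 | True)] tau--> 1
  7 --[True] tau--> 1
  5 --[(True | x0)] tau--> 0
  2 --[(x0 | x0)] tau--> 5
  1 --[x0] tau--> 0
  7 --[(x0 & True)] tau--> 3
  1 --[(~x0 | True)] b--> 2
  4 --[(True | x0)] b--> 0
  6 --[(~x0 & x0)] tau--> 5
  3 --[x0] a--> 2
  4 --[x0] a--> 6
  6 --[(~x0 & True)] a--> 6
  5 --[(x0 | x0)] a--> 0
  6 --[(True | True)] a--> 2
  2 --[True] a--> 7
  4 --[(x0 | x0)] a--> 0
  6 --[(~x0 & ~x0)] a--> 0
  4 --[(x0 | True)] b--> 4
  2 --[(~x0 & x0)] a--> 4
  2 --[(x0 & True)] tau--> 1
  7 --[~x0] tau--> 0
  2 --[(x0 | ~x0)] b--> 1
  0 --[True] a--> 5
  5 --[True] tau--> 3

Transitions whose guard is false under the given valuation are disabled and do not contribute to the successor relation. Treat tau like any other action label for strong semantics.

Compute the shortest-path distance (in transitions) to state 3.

BFS to 3:
  depth 0: {0}
  depth 1: {5}
  depth 2: {3}
first hit 3 at d=2 via a·tau

Answer: 2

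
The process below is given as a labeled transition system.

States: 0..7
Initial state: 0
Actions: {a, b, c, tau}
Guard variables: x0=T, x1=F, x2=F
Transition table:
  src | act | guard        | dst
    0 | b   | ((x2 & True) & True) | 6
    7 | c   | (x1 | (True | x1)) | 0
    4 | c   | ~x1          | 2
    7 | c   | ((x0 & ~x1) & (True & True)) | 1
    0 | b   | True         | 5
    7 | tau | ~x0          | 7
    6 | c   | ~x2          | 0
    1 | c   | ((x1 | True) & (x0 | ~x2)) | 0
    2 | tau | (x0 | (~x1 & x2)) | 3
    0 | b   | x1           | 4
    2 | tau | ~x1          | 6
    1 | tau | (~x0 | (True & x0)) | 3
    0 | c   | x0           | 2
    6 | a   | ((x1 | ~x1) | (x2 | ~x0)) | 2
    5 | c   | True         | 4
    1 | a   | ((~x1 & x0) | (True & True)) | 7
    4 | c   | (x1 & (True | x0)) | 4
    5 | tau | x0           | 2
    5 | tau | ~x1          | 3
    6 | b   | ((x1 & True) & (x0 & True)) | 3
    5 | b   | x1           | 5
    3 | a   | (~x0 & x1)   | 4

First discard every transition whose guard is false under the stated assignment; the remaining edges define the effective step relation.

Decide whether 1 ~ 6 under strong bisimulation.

Answer: NOT BISIMILAR

Analysis:
Bisimulation quotient by refinement:
  round 0: {{0,1,2,3,4,5,6,7}}
  round 1: {{0},{1},{2},{3},{4,7},{5},{6}}
  round 2: {{0},{1},{2},{3},{4},{5},{6},{7}}
8 equivalence class(es) (converged in 3)
class of 1: {1}; class of 6: {6}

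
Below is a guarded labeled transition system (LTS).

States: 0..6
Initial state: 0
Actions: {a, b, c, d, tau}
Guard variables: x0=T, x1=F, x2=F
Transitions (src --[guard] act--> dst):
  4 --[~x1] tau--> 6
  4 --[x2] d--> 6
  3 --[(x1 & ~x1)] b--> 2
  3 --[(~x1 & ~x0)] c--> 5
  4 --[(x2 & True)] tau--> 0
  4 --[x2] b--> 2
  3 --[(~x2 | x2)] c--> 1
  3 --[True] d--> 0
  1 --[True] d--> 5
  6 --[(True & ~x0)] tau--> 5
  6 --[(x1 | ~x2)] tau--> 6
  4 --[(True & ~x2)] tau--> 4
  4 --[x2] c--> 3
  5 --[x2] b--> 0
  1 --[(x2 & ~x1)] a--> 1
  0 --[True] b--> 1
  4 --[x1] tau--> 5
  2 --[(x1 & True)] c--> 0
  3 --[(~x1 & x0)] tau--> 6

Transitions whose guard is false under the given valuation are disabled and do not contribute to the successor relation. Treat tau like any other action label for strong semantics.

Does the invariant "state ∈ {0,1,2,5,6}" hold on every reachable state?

Answer: INVARIANT HOLDS

Analysis:
Inv-set: {0,1,2,5,6}
Reachable = {0,1,5}
  0: ✓
  1: ✓
  5: ✓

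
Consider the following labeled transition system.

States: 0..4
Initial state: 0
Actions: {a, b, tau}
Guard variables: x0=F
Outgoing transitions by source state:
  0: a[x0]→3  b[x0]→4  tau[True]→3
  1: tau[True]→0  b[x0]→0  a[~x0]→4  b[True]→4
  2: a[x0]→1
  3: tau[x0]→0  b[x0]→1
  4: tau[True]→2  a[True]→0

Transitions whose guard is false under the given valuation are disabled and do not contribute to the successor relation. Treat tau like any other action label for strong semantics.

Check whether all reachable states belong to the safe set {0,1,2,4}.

Answer: INVARIANT VIOLATED at state 3

Working:
Allowed set {0,1,2,4}
Reach set: {0,3}
  0: ok
  3: outside
counterexample path to 3: tau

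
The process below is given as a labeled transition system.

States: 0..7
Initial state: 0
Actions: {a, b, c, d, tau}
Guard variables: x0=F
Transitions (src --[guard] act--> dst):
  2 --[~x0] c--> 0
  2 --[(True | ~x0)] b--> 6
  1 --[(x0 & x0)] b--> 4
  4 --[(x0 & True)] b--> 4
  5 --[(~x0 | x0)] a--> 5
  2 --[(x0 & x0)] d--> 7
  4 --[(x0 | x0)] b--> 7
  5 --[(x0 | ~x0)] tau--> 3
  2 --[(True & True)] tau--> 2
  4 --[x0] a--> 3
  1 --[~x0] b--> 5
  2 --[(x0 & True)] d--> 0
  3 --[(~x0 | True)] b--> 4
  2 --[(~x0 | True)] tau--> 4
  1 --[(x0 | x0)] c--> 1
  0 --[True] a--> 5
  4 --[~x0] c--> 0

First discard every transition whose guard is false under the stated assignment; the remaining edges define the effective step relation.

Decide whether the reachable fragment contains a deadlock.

R = {0,3,4,5}
  0: a→5  [deg 1]
  3: b→4  [deg 1]
  4: c→0  [deg 1]
  5: a→5  tau→3  [deg 2]

Answer: DEADLOCK-FREE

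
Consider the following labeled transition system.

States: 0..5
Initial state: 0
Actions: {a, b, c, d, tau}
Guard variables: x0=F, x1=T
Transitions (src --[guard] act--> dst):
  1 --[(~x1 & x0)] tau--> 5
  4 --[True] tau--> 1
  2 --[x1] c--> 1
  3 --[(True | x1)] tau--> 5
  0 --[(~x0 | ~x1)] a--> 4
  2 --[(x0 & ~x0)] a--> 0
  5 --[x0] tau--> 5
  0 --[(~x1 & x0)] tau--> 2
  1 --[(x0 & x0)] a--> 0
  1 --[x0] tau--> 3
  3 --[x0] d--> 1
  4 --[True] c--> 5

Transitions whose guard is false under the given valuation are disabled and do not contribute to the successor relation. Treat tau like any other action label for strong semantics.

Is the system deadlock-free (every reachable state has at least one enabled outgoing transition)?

Reachable = {0,1,4,5}
  0: a→4  [1 exit(s)]
  1: ∅  [deadlock]
  4: c→5  tau→1  [2 exit(s)]
  5: ∅  [deadlock]
Path to 1: a·tau

Answer: DEADLOCK at state 1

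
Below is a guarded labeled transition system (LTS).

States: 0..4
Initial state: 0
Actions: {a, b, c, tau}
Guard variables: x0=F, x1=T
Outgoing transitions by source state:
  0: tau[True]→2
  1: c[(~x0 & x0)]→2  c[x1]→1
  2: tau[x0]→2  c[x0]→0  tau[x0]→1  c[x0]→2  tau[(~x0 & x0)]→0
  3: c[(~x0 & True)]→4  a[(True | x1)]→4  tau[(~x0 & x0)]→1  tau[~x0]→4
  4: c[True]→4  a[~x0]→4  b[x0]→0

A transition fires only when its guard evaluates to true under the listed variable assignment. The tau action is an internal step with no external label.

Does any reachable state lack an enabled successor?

Reach set: {0,2}
  0: tau→2  [1 out]
  2: ∅  [no exit]
trace reaching 2: tau

Answer: DEADLOCK at state 2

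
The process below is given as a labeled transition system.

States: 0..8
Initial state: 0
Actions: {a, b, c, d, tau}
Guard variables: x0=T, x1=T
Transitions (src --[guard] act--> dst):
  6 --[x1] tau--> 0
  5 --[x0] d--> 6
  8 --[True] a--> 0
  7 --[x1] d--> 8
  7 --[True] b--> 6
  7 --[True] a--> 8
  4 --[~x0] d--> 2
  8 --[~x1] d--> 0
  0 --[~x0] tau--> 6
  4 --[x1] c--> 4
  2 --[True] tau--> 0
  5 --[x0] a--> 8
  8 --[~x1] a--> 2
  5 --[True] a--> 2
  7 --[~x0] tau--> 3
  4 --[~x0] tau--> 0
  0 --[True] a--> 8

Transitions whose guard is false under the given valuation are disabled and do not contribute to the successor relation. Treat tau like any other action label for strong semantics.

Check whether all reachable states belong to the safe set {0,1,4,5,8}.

Answer: INVARIANT HOLDS

Analysis:
Safe = {0,1,4,5,8}
Reach set: {0,8}
  0: ok
  8: ok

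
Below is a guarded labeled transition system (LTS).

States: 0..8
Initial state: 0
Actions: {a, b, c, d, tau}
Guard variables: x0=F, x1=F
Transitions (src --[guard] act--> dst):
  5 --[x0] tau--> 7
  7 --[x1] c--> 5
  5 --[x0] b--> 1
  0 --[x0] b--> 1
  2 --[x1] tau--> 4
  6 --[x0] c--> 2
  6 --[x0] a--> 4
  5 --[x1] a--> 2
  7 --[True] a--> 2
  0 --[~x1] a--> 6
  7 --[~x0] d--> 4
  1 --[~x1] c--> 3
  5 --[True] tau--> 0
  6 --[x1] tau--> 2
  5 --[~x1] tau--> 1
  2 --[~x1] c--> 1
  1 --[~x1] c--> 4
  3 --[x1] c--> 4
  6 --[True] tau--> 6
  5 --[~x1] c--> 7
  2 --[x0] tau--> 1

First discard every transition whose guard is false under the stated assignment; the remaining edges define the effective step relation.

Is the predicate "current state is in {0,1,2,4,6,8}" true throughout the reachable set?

Answer: INVARIANT HOLDS

Working:
Safe = {0,1,2,4,6,8}
Reach set: {0,6}
  0: ok
  6: ok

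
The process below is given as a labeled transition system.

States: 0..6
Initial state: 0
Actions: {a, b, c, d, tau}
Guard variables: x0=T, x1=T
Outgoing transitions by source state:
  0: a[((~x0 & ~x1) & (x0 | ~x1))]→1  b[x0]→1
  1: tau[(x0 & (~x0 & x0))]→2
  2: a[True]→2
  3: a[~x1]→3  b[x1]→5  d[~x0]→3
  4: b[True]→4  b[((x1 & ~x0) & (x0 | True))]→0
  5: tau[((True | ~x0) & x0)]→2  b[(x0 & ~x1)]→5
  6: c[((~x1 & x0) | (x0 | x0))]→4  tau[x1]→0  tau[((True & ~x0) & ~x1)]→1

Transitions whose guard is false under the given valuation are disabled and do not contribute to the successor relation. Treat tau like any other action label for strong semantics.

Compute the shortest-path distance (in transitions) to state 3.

Answer: UNREACHABLE

Analysis:
BFS to 3:
  depth 0: {0}
  depth 1: {1}
3 never appears.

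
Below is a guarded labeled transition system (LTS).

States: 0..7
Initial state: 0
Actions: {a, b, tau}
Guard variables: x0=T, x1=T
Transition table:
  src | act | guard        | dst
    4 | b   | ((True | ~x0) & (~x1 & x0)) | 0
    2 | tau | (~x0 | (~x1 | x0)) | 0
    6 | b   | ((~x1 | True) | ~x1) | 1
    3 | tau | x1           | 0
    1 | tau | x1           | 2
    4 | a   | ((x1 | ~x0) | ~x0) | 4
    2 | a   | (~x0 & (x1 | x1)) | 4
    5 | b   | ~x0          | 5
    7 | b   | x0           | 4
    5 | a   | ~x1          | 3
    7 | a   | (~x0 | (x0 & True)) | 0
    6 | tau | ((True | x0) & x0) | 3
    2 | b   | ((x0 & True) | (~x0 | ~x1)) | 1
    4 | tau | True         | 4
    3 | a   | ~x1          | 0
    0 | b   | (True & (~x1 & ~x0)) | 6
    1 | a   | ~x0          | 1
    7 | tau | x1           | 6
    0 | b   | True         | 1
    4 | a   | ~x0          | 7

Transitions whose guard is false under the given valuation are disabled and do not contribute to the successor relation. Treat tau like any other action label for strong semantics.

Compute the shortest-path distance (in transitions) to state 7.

Answer: UNREACHABLE

Analysis:
Layered search for 7:
  Layer 0: {0}
  Layer 1: {1}
  Layer 2: {2}
7 never appears.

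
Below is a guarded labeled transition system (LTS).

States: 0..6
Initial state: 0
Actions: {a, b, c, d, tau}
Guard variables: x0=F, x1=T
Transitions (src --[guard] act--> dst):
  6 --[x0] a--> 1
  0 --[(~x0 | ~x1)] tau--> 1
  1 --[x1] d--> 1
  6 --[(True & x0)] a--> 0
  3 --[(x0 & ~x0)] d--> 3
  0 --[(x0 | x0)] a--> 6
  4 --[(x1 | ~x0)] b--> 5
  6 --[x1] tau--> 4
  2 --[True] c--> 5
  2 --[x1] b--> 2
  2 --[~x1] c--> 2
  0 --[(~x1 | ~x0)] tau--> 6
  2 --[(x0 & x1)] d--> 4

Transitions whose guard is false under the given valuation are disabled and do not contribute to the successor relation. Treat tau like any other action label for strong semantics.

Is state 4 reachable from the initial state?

Answer: REACHABLE

Trace:
After dropping false guards: 7 live edges.
depth 0: {0}
depth 1: {1,6}  total {0,1,6}
depth 2: {4}  total {0,1,4,6}
depth 3: {5}  total {0,1,4,5,6}
Reachable = {0,1,4,5,6}
witness 4: tau·tau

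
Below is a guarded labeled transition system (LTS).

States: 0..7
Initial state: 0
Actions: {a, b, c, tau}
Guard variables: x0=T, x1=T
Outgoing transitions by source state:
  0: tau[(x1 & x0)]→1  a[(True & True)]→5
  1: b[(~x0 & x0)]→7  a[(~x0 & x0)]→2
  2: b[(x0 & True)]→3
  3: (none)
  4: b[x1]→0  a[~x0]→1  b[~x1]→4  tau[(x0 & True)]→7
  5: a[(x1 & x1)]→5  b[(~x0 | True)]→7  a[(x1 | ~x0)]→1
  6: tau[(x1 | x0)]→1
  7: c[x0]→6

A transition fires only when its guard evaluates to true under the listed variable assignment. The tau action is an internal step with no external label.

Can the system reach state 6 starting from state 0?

Answer: REACHABLE

Analysis:
10 transition(s) survive guard evaluation.
L0 = {0}
L1 = {1,5}  total {0,1,5}
L2 = {7}  total {0,1,5,7}
L3 = {6}  total {0,1,5,6,7}
R = {0,1,5,6,7}
witness 6: a·b·c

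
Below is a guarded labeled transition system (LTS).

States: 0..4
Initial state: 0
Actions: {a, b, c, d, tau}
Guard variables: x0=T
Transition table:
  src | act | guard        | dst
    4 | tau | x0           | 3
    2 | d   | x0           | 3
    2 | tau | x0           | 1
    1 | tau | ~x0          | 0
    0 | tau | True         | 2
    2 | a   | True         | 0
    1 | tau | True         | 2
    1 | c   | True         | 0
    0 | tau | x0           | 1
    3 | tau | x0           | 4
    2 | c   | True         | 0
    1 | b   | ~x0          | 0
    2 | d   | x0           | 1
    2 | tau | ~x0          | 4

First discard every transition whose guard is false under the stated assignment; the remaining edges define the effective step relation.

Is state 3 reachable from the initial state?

11 transition(s) survive guard evaluation.
L0 = {0}
L1 = {1,2}  total {0,1,2}
L2 = {3}  total {0,1,2,3}
L3 = {4}  total {0,1,2,3,4}
Reachable = {0,1,2,3,4}
Path to 3: tau·d

Answer: REACHABLE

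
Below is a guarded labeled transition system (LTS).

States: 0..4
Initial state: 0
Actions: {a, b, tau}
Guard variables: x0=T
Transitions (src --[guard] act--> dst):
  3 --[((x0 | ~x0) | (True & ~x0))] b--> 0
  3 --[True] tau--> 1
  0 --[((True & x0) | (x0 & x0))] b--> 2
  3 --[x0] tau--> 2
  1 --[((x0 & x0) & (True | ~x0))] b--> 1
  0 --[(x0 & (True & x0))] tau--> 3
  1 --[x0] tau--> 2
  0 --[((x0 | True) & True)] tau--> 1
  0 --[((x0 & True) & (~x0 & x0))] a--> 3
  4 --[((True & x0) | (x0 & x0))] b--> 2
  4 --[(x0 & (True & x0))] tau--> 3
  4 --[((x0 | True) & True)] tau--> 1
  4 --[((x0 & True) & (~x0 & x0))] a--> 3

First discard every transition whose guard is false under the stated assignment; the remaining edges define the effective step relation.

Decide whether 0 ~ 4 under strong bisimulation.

Refine partition for ~:
  P[0] = {{0,1,2,3,4}}
  P[1] = {{0,1,3,4},{2}}
  P[2] = {{0,4},{1},{2},{3}}
Fixed point at round 3; 4 class(es).
0∈{0,4}, 4∈{0,4}

Answer: BISIMILAR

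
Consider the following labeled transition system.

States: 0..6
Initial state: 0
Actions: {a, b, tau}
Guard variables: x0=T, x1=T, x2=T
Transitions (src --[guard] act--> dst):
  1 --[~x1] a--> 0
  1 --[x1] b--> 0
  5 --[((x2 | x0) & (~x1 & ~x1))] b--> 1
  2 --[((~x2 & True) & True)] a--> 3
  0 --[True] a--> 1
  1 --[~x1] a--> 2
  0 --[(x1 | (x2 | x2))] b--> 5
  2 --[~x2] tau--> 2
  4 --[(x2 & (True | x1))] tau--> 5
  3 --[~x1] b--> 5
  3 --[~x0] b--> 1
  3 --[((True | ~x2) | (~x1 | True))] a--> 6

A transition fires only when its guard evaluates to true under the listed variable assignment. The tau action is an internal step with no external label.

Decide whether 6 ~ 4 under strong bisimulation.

Bisimulation quotient by refinement:
  π0 = {{0,1,2,3,4,5,6}}
  π1 = {{0},{1},{2,5,6},{3},{4}}
stable after 2 split(s): 5 block(s)
[6]={2,5,6}  [4]={4}

Answer: NOT BISIMILAR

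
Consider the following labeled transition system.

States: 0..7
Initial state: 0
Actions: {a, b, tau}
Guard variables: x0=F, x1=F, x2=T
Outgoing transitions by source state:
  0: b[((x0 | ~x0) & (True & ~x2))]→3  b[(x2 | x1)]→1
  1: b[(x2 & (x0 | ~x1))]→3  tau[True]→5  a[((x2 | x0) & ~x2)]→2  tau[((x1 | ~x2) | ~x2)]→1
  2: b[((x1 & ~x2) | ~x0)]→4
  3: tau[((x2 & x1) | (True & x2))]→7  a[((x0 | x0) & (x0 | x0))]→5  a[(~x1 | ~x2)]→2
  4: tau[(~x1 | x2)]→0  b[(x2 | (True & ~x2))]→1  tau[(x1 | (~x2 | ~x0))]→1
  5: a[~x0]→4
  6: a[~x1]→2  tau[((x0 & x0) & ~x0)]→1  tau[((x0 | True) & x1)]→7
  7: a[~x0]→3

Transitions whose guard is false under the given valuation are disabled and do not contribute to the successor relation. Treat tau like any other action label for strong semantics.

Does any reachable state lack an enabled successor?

R = {0,1,2,3,4,5,7}
  0: b→1  [1 exit(s)]
  1: b→3  tau→5  [2 exit(s)]
  2: b→4  [1 exit(s)]
  3: a→2  tau→7  [2 exit(s)]
  4: b→1  tau→0  tau→1  [3 exit(s)]
  5: a→4  [1 exit(s)]
  7: a→3  [1 exit(s)]

Answer: DEADLOCK-FREE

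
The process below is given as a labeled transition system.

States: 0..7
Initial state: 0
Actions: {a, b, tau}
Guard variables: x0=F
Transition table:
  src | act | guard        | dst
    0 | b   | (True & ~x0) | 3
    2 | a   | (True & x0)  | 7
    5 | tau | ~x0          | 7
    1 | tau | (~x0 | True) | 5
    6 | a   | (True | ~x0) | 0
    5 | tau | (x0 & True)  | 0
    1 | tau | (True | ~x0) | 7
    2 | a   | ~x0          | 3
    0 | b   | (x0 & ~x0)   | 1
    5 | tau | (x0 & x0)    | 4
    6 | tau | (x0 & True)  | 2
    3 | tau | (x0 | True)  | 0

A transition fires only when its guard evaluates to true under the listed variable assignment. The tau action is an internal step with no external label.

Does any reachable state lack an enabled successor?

Answer: DEADLOCK-FREE

Analysis:
Reach set: {0,3}
  0: b→3  [deg 1]
  3: tau→0  [deg 1]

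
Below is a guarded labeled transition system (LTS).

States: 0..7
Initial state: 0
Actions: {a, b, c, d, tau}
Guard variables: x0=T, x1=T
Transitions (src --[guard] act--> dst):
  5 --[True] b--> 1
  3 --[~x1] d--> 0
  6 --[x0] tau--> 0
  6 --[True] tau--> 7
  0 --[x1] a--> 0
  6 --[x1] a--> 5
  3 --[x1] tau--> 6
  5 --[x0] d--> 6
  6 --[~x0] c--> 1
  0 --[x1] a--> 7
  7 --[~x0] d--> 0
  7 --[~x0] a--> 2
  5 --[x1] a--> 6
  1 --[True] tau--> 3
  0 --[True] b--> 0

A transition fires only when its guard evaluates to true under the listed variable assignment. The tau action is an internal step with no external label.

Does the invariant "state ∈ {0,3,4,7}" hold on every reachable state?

Answer: INVARIANT HOLDS

Working:
Safe = {0,3,4,7}
R = {0,7}
  0: ✓
  7: ✓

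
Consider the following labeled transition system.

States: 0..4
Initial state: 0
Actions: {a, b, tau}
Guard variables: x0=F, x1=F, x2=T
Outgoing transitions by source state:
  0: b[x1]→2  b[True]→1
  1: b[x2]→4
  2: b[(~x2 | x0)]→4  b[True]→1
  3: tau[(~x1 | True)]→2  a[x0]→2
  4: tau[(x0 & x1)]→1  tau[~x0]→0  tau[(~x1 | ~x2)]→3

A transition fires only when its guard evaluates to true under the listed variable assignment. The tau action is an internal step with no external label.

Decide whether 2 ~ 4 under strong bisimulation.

Answer: NOT BISIMILAR

Trace:
Bisimulation quotient by refinement:
  P[0] = {{0,1,2,3,4}}
  P[1] = {{0,1,2},{3,4}}
  P[2] = {{0,2},{1},{3},{4}}
stable after 3 split(s): 4 block(s)
class of 2: {0,2}; class of 4: {4}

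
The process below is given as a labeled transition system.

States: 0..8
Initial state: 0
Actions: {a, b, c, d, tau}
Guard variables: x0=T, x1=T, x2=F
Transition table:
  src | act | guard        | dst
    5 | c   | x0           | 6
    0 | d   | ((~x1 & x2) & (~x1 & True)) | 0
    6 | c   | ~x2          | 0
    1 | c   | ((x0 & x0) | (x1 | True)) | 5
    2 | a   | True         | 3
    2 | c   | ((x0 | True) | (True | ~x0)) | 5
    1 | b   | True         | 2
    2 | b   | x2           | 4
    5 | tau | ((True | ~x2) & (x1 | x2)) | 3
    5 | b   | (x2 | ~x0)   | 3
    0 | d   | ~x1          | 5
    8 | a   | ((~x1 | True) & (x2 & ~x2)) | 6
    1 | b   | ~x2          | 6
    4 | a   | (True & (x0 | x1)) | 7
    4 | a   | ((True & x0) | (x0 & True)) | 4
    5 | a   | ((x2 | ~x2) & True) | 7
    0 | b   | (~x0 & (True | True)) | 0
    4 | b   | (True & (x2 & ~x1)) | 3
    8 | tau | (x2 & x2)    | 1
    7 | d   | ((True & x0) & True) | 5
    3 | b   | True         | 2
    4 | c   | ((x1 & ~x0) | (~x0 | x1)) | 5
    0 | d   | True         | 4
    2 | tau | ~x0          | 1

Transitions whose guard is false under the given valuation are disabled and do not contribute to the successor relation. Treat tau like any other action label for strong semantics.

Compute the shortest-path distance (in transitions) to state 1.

Answer: UNREACHABLE

Analysis:
Breadth-first toward 1:
  L0 = {0}
  L1 = {4}
  L2 = {5,7}
  L3 = {3,6}
  L4 = {2}
1 never appears.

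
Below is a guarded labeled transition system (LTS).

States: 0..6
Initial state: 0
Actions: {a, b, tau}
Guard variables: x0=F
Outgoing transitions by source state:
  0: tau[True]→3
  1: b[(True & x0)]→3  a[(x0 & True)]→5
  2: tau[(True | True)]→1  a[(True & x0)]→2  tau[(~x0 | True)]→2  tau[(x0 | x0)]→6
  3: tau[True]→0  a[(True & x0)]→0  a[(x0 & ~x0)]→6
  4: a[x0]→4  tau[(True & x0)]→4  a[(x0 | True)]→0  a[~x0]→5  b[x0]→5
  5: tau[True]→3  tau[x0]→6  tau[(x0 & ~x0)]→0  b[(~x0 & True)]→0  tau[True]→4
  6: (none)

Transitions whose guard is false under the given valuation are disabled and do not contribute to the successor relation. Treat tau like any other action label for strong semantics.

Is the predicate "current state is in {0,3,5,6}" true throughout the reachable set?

Answer: INVARIANT HOLDS

Analysis:
Inv-set: {0,3,5,6}
Reach set: {0,3}
  0: ✓
  3: ✓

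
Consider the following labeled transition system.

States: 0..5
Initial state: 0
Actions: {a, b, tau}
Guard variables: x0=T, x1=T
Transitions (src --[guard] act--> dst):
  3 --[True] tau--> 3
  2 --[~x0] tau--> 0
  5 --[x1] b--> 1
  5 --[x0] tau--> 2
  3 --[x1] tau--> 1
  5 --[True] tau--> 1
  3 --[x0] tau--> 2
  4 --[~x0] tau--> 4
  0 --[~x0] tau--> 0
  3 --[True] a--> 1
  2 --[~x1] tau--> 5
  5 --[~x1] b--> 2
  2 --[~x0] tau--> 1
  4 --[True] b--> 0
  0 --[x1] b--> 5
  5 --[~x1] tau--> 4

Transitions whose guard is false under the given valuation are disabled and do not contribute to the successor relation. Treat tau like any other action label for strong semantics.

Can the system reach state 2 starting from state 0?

Answer: REACHABLE

Analysis:
After dropping false guards: 9 live edges.
Layer 0: {0}
Layer 1: {5}  now seen {0,5}
Layer 2: {1,2}  now seen {0,1,2,5}
Reachable = {0,1,2,5}
Path to 2: b·tau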